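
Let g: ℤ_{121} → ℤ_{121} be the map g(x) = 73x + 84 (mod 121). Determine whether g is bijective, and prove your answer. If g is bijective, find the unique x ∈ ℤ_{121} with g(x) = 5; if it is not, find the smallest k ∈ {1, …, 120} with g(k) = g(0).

Suppose g(s) = g(t) in ℤ_{121}. Then 73s + 84 ≡ 73t + 84 (mod 121), hence 73(s − t) ≡ 0 (mod 121).
Since gcd(73, 121) = 1, 73 is invertible modulo 121, hence s − t ≡ 0 (mod 121), i.e. s = t.
We now compute 73⁻¹ mod 121 explicitly. Euclid's algorithm: 121 = 1·73 + 48, 73 = 1·48 + 25, 48 = 1·25 + 23, 25 = 1·23 + 2, 23 = 11·2 + 1; back-substituting gives 1 = 63·73 − 38·121, so 73⁻¹ ≡ 63 (mod 121).
Then y ↦ 63(y − 84) is a two-sided inverse to g, so every y ∈ ℤ_{121} has a preimage.
Hence g is bijective.
Since g is bijective, we compute g⁻¹(5): solve 73x + 84 ≡ 5 (mod 121), i.e. 73x ≡ 42 (mod 121).
Multiplying by 73⁻¹ = 63 gives x ≡ 63·42 = 2646 = 21·121 + 105 ≡ 105 (mod 121).
Check: g(105) = 73·105 + 84 = 7749 = 64·121 + 5 ≡ 5 (mod 121).

105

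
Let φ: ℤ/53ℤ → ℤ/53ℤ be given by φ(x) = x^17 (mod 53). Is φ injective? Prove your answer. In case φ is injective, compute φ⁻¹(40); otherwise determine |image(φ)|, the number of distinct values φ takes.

11

Since 53 is prime, the nonzero elements of ℤ/53ℤ form a cyclic group of order 52.
As gcd(17, 52) = 1, raising to the 17th power is a bijection on this group: if u^17 ≡ v^17 then (uv^{−1})^17 = 1, and the only element of order dividing gcd(17, 52) = 1 is 1, so u = v.
With φ(0) = 0 this makes φ injective on all of ℤ/53ℤ, hence bijective (finite equal-size domain and codomain). In particular φ is injective.
Since φ is injective, we find the preimage of 40. The inverse of x ↦ x^17 on (ℤ/53ℤ)^× is x ↦ x^49, because 17·49 = 833 = 16·52 + 1 ≡ 1 (mod 52) and x^{52} = 1 for x ≠ 0 (Fermat). So φ⁻¹(40) = 40^49 mod 53.
Repeated squaring mod 53: 40^1 ≡ 40, 40^2 ≡ 40² = 1600 ≡ 10, 40^4 ≡ 10² = 100 ≡ 47, 40^8 ≡ 47² = 2209 ≡ 36, 40^16 ≡ 36² = 1296 ≡ 24, 40^32 ≡ 24² = 576 ≡ 46. Since 49 = 32 + 16 + 1, 40^49 ≡ 46·24·40: 46·24 = 1104 ≡ 44, then 44·40 = 1760 ≡ 11. So 40^49 ≡ 11 (mod 53).
Hence φ⁻¹(40) = 11.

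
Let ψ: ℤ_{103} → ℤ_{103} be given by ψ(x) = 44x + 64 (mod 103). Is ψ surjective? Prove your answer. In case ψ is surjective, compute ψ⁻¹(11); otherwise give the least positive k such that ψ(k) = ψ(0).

62

Recall that ψ is surjective if every y in the codomain equals ψ(x) for some x in the domain.
Since gcd(44, 103) = 1, 44 is invertible modulo 103. Euclid's algorithm: 103 = 2·44 + 15, 44 = 2·15 + 14, 15 = 1·14 + 1; back-substituting gives 1 = 96·44 − 41·103, so 44⁻¹ ≡ 96 (mod 103).
Then y ↦ 96(y − 64) is a two-sided inverse to ψ, so every y ∈ ℤ_{103} has a preimage.
Therefore ψ is surjective.
Since ψ is surjective, we compute ψ⁻¹(11): solve 44x + 64 ≡ 11 (mod 103), i.e. 44x ≡ 50 (mod 103).
Multiplying by 44⁻¹ = 96 gives x ≡ 96·50 = 4800 = 46·103 + 62 ≡ 62 (mod 103).
Check: ψ(62) = 44·62 + 64 = 2792 = 27·103 + 11 ≡ 11 (mod 103).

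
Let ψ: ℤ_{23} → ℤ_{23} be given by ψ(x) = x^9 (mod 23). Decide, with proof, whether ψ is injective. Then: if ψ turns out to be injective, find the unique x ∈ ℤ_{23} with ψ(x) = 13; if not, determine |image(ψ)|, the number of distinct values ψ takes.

4

Since 23 is prime, the nonzero elements of ℤ_{23} form a cyclic group of order 22.
As gcd(9, 22) = 1, raising to the 9th power is a bijection on this group: if u^9 ≡ v^9 then (uv^{−1})^9 = 1, and the only element of order dividing gcd(9, 22) = 1 is 1, so u = v.
With ψ(0) = 0 this makes ψ injective on all of ℤ_{23}, hence bijective (finite equal-size domain and codomain). In particular ψ is injective.
Since ψ is injective, we find the preimage of 13. The inverse of x ↦ x^9 on (ℤ_{23})^× is x ↦ x^5, because 9·5 = 45 = 2·22 + 1 ≡ 1 (mod 22) and x^{22} = 1 for x ≠ 0 (Fermat). So ψ⁻¹(13) = 13^5 mod 23.
Repeated squaring mod 23: 13^1 ≡ 13, 13^2 ≡ 13² = 169 ≡ 8, 13^4 ≡ 8² = 64 ≡ 18. Since 5 = 4 + 1, 13^5 ≡ 18·13: 18·13 = 234 ≡ 4. So 13^5 ≡ 4 (mod 23).
Hence ψ⁻¹(13) = 4.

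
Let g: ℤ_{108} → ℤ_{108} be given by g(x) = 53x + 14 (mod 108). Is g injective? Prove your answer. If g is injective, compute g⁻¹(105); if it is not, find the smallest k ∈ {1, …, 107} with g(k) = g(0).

71

Suppose g(u) = g(v) in ℤ_{108}. Then 53u + 14 ≡ 53v + 14 (mod 108), thus 53(u − v) ≡ 0 (mod 108).
Since gcd(53, 108) = 1, 53 is invertible modulo 108, therefore u − v ≡ 0 (mod 108), i.e. u = v.
Hence g is injective.
We now compute 53⁻¹ mod 108 explicitly. Euclid's algorithm: 108 = 2·53 + 2, 53 = 26·2 + 1; back-substituting gives 1 = 53·53 − 26·108, so 53⁻¹ ≡ 53 (mod 108).
Since g is injective, we find g⁻¹(105): we need 53x ≡ 105 − 14 ≡ 91 (mod 108). Using 53⁻¹ = 53: x ≡ 53·91 = 4823 = 44·108 + 71, so x = 71.
Check: g(71) = 53·71 + 14 = 3777 = 34·108 + 105 ≡ 105 (mod 108).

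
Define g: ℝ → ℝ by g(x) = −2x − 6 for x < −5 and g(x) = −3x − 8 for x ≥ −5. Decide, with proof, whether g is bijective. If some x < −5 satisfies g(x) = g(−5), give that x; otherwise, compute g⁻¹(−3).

-13/2

Both pieces are strictly decreasing (slopes −2 and −3), so each is injective on its own interval.
The left piece maps (−∞, −5) onto (4, ∞); the right piece maps [−5, ∞) onto (−∞, 7].
These images overlap. In particular g(−5) = 7 (right piece), and solving −2x − 6 = 7 on the left piece gives x = −13/2 < −5.
So g(−13/2) = g(−5) with −13/2 ≠ −5, and g is not injective, hence not bijective. This x = −13/2 is the requested value below −5.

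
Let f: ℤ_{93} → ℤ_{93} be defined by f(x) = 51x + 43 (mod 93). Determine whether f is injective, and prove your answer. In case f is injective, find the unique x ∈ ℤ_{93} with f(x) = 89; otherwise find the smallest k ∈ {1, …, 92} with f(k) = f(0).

31

We have gcd(51, 93) = 3 > 1. Taking x_1 = 0 and x_2 = 31: f(0) = 43 and f(31) = 51·31 + 43 = 1624 ≡ 43 (mod 93).
So f(0) = f(31) while 0 ≠ 31, therefore f is not injective.
Since f is not injective, we find the least positive k with f(k) = f(0): this means 51k ≡ 0 (mod 93), i.e. 93 ∣ 51k. Since gcd(51, 93) = 3, dividing through by 3 this holds exactly when 31 ∣ 17k, and as gcd(17, 31) = 1, exactly when 31 ∣ k.
The smallest positive such k is 31.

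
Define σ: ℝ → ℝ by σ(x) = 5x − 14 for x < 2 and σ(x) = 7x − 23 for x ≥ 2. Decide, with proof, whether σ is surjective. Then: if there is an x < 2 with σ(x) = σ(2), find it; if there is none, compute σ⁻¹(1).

Both pieces are strictly increasing (slopes 5 and 7), so each is injective on its own interval.
The left piece maps (−∞, 2) onto (−∞, −4); the right piece maps [2, ∞) onto [−9, ∞).
The union (−∞, −4) ∪ [−9, ∞) covers ℝ, so σ is surjective.
For the follow-up: the images overlap, so an x < 2 with σ(x) = σ(2) exists. σ(2) = −9; solving 5x − 14 = −9 for x < 2 gives x = (−9 + 14)/5 = 1.

1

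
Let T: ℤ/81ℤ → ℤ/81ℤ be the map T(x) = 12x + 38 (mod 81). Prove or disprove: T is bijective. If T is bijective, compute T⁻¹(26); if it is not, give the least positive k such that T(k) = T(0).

27

We have gcd(12, 81) = 3 > 1. Taking s = 0 and t = 27: T(0) = 38 and T(27) = 12·27 + 38 = 362 ≡ 38 (mod 81).
So T(0) = T(27) while 0 ≠ 27, hence T is not injective, hence not bijective.
Since T is not bijective, we find the least positive k with T(k) = T(0): this means 12k ≡ 0 (mod 81), i.e. 81 ∣ 12k. Since gcd(12, 81) = 3, dividing through by 3 this holds exactly when 27 ∣ 4k, and as gcd(4, 27) = 1, exactly when 27 ∣ k.
The smallest positive such k is 27.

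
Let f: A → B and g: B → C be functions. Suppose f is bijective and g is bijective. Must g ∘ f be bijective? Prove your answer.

Injectivity: if g(f(u)) = g(f(v)) then f(u) = f(v) (g injective) so u = v (f injective).
Surjectivity: for c ∈ C pick b with g(b) = c, then a with f(a) = b; then (g ∘ f)(a) = c.
So g ∘ f is bijective.

bijective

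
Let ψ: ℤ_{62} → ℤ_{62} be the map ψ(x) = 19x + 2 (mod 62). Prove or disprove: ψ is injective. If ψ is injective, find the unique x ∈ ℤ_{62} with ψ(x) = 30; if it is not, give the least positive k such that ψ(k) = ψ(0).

8

By definition, ψ is injective if ψ(x_1) = ψ(x_2) implies x_1 = x_2.
If ψ(x_1) = ψ(x_2), then 19x_1 ≡ 19x_2 (mod 62). Because gcd(19, 62) = 1, we may cancel 19 to get x_1 ≡ x_2 (mod 62).
Hence ψ is injective.
We now compute 19⁻¹ mod 62 explicitly. Euclid's algorithm: 62 = 3·19 + 5, 19 = 3·5 + 4, 5 = 1·4 + 1; back-substituting gives 1 = 49·19 − 15·62, so 19⁻¹ ≡ 49 (mod 62).
Since ψ is injective, we find ψ⁻¹(30): we need 19x ≡ 30 − 2 ≡ 28 (mod 62). Using 19⁻¹ = 49: x ≡ 49·28 = 1372 = 22·62 + 8, so x = 8.
Check: ψ(8) = 19·8 + 2 = 154 = 2·62 + 30 ≡ 30 (mod 62).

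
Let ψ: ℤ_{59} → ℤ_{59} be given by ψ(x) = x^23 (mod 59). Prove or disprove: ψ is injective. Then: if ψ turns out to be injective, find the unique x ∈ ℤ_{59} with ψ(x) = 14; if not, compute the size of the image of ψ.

56

Since 59 is prime, the nonzero elements of ℤ_{59} form a cyclic group of order 58.
As gcd(23, 58) = 1, raising to the 23rd power is a bijection on this group: if s^23 ≡ t^23 then (st^{−1})^23 = 1, and the only element of order dividing gcd(23, 58) = 1 is 1, so s = t.
With ψ(0) = 0 this makes ψ injective on all of ℤ_{59}, hence bijective (finite equal-size domain and codomain). In particular ψ is injective.
Since ψ is injective, we find the preimage of 14. The inverse of x ↦ x^23 on (ℤ_{59})^× is x ↦ x^53, because 23·53 = 1219 = 21·58 + 1 ≡ 1 (mod 58) and x^{58} = 1 for x ≠ 0 (Fermat). So ψ⁻¹(14) = 14^53 mod 59.
Repeated squaring mod 59: 14^1 ≡ 14, 14^2 ≡ 14² = 196 ≡ 19, 14^4 ≡ 19² = 361 ≡ 7, 14^8 ≡ 7² = 49, 14^16 ≡ 49² = 2401 ≡ 41, 14^32 ≡ 41² = 1681 ≡ 29. Since 53 = 32 + 16 + 4 + 1, 14^53 ≡ 29·41·7·14: 29·41 = 1189 ≡ 9, then 9·7 = 63 ≡ 4, then 4·14 = 56. So 14^53 ≡ 56 (mod 59).
Hence ψ⁻¹(14) = 56.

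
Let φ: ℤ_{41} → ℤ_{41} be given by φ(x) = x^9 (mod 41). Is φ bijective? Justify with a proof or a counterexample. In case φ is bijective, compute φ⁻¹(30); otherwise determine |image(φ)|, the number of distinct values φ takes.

Since 41 is prime, the nonzero elements of ℤ_{41} form a cyclic group of order 40.
As gcd(9, 40) = 1, raising to the 9th power is a bijection on this group: if x_1^9 ≡ x_2^9 then (x_1x_2^{−1})^9 = 1, and the only element of order dividing gcd(9, 40) = 1 is 1, so x_1 = x_2.
With φ(0) = 0 this makes φ injective on all of ℤ_{41}, hence bijective (finite equal-size domain and codomain). In particular φ is bijective.
Since φ is bijective, we find the preimage of 30. The inverse of x ↦ x^9 on (ℤ_{41})^× is x ↦ x^9, because 9·9 = 81 = 2·40 + 1 ≡ 1 (mod 40) and x^{40} = 1 for x ≠ 0 (Fermat). So φ⁻¹(30) = 30^9 mod 41.
Repeated squaring mod 41: 30^1 ≡ 30, 30^2 ≡ 30² = 900 ≡ 39, 30^4 ≡ 39² = 1521 ≡ 4, 30^8 ≡ 4² = 16. Since 9 = 8 + 1, 30^9 ≡ 16·30: 16·30 = 480 ≡ 29. So 30^9 ≡ 29 (mod 41).
Hence φ⁻¹(30) = 29.

29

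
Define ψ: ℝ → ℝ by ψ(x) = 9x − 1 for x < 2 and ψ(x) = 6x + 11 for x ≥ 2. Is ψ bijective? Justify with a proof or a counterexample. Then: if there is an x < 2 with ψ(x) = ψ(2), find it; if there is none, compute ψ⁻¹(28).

17/6

Both pieces are strictly increasing (slopes 9 and 6), so each is injective on its own interval.
The left piece maps (−∞, 2) onto (−∞, 17); the right piece maps [2, ∞) onto [23, ∞).
The images leave a gap (17 has no preimage), so ψ is not surjective, hence not bijective.
Because the two images are disjoint, no x < 2 has ψ(x) = ψ(2), so we compute ψ⁻¹(28): 28 lies in [23, ∞), so solve 6x + 11 = 28: x = (28 − 11)/6 = 17/6.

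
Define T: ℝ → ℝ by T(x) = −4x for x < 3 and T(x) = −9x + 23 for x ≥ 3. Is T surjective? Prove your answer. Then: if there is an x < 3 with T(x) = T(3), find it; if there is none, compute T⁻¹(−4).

1

Both pieces are strictly decreasing (slopes −4 and −9), so each is injective on its own interval.
The left piece maps (−∞, 3) onto (−12, ∞); the right piece maps [3, ∞) onto (−∞, −4].
The union (−12, ∞) ∪ (−∞, −4] covers ℝ, so T is surjective.
For the follow-up: the images overlap, so an x < 3 with T(x) = T(3) exists. T(3) = −4; solving −4x = −4 for x < 3 gives x = (−4 − 0)/(−4) = 1.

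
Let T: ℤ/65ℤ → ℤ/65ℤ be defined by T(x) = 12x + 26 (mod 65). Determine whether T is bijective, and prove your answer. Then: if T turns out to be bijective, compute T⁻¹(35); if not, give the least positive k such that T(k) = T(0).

17

Recall: injectivity means: for all x_1, x_2 in the domain, T(x_1) = T(x_2) implies x_1 = x_2.
If T(x_1) = T(x_2), then 12x_1 ≡ 12x_2 (mod 65). Because gcd(12, 65) = 1, we may cancel 12 to get x_1 ≡ x_2 (mod 65).
We now compute 12⁻¹ mod 65 explicitly. Euclid's algorithm: 65 = 5·12 + 5, 12 = 2·5 + 2, 5 = 2·2 + 1; back-substituting gives 1 = 38·12 − 7·65, so 12⁻¹ ≡ 38 (mod 65).
Then y ↦ 38(y − 26) is a two-sided inverse to T, so every y ∈ ℤ/65ℤ has a preimage.
Hence T is bijective.
Since T is bijective, we find T⁻¹(35): we need 12x ≡ 35 − 26 ≡ 9 (mod 65). Using 12⁻¹ = 38: x ≡ 38·9 = 342 = 5·65 + 17, so x = 17.
Check: T(17) = 12·17 + 26 = 230 = 3·65 + 35 ≡ 35 (mod 65).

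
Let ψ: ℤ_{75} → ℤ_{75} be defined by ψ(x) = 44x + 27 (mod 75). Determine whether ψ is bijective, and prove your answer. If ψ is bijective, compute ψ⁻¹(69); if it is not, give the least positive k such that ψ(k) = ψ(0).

Recall: injectivity means: for all a, b in the domain, ψ(a) = ψ(b) implies a = b.
If ψ(a) = ψ(b), then 44a ≡ 44b (mod 75). Because gcd(44, 75) = 1, we may cancel 44 to get a ≡ b (mod 75).
We now compute 44⁻¹ mod 75 explicitly. Euclid's algorithm: 75 = 1·44 + 31, 44 = 1·31 + 13, 31 = 2·13 + 5, 13 = 2·5 + 3, 5 = 1·3 + 2, 3 = 1·2 + 1; back-substituting gives 1 = 29·44 − 17·75, so 44⁻¹ ≡ 29 (mod 75).
Then y ↦ 29(y − 27) is a two-sided inverse to ψ, so every y ∈ ℤ_{75} has a preimage.
Thus ψ is bijective.
Since ψ is bijective, we compute ψ⁻¹(69): solve 44x + 27 ≡ 69 (mod 75), i.e. 44x ≡ 42 (mod 75).
Multiplying by 44⁻¹ = 29 gives x ≡ 29·42 = 1218 = 16·75 + 18 ≡ 18 (mod 75).
Check: ψ(18) = 44·18 + 27 = 819 = 10·75 + 69 ≡ 69 (mod 75).

18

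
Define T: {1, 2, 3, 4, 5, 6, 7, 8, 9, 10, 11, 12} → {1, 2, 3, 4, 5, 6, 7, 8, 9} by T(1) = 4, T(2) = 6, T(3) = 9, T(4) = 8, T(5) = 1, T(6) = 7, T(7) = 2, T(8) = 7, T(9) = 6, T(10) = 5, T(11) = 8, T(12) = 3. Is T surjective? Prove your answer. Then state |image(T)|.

Every element of the codomain has a preimage: 1 = T(5), 2 = T(7), 3 = T(12), 4 = T(1), 5 = T(10), 6 = T(2), 7 = T(6), 8 = T(4), 9 = T(3).
Thus T is surjective.
The image of T is {1, 2, 3, 4, 5, 6, 7, 8, 9}, which has 9 elements.

9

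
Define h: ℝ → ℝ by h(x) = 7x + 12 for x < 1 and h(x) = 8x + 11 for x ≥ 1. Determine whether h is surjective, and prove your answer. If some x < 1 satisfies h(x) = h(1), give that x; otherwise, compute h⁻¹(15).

3/7

Both pieces are strictly increasing (slopes 7 and 8), so each is injective on its own interval.
The left piece maps (−∞, 1) onto (−∞, 19); the right piece maps [1, ∞) onto [19, ∞).
These images together cover ℝ, so h is surjective.
Because the two images are disjoint, no x < 1 has h(x) = h(1), so we compute h⁻¹(15): 15 lies in (−∞, 19), so solve 7x + 12 = 15: x = (15 − 12)/7 = 3/7.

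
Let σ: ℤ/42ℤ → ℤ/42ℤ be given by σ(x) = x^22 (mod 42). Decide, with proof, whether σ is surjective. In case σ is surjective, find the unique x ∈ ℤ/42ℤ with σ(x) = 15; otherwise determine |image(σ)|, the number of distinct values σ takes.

16

σ(4): Repeated squaring mod 42: 4^1 ≡ 4, 4^2 ≡ 4² = 16, 4^4 ≡ 16² = 256 ≡ 4, 4^8 ≡ 4² = 16, 4^16 ≡ 16² = 256 ≡ 4. Since 22 = 16 + 4 + 2, 4^22 ≡ 4·4·16: 4·4 = 16, then 16·16 = 256 ≡ 4. So 4^22 ≡ 4 (mod 42).
σ(10): Repeated squaring mod 42: 10^1 ≡ 10, 10^2 ≡ 10² = 100 ≡ 16, 10^4 ≡ 16² = 256 ≡ 4, 10^8 ≡ 4² = 16, 10^16 ≡ 16² = 256 ≡ 4. Since 22 = 16 + 4 + 2, 10^22 ≡ 4·4·16: 4·4 = 16, then 16·16 = 256 ≡ 4. So 10^22 ≡ 4 (mod 42).
So σ(4) = σ(10) = 4 while 4 ≠ 10, so σ is not injective.
A non-injective map from the 42-element set ℤ/42ℤ to itself takes at most 41 distinct values, so it cannot be surjective. Hence σ is not surjective.
Since σ is not surjective, we determine |image(σ)|. Computing x^22 mod 42 for each x (by repeated squaring, reducing mod 42 at every step), the values σ(0), σ(1), …, σ(41) are: 0, 1, 16, 39, 4, 37, 36, 7, 22, 9, 4, 25, 30, 1, 28, 15, 16, 25, 18, 37, 22, 21, 22, 37, 18, 25, 16, 15, 28, 1, 30, 25, 4, 9, 22, 7, 36, 37, 4, 39, 16, 1.
The distinct values are {0, 1, 4, 7, 9, 15, 16, 18, 21, 22, 25, 28, 30, 36, 37, 39}; there are 16 of them.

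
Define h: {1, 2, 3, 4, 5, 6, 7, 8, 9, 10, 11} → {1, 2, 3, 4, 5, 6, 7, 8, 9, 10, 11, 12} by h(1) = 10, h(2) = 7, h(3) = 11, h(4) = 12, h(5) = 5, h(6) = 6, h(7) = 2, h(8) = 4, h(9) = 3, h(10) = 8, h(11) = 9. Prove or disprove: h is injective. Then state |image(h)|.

11

The values h(1), …, h(11) are 10, 7, 11, 12, 5, 6, 2, 4, 3, 8, 9 — all distinct.
So h(a) = h(b) only when a = b, and h is injective.
The image of h is {2, 3, 4, 5, 6, 7, 8, 9, 10, 11, 12}, which has 11 elements.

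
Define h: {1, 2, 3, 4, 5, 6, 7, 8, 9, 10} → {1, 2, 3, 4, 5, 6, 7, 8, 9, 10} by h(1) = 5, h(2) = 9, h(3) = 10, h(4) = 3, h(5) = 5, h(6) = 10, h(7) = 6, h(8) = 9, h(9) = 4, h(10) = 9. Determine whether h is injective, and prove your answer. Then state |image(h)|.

h(1) = 5 = h(5) with 1 ≠ 5, so h is not injective.
The image of h is {3, 4, 5, 6, 9, 10}, which has 6 elements.

6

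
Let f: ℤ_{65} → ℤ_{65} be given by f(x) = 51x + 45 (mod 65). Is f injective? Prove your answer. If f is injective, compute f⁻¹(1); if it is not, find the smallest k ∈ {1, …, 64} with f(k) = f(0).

31

Recall: injectivity means: for all s, t in the domain, f(s) = f(t) implies s = t.
If f(s) = f(t), then 51s ≡ 51t (mod 65). Because gcd(51, 65) = 1, we may cancel 51 to get s ≡ t (mod 65).
Thus f is injective.
We now compute 51⁻¹ mod 65 explicitly. Euclid's algorithm: 65 = 1·51 + 14, 51 = 3·14 + 9, 14 = 1·9 + 5, 9 = 1·5 + 4, 5 = 1·4 + 1; back-substituting gives 1 = 51·51 − 40·65, so 51⁻¹ ≡ 51 (mod 65).
Since f is injective, we compute f⁻¹(1): solve 51x + 45 ≡ 1 (mod 65), i.e. 51x ≡ 21 (mod 65).
Multiplying by 51⁻¹ = 51 gives x ≡ 51·21 = 1071 = 16·65 + 31 ≡ 31 (mod 65).
Check: f(31) = 51·31 + 45 = 1626 = 25·65 + 1 ≡ 1 (mod 65).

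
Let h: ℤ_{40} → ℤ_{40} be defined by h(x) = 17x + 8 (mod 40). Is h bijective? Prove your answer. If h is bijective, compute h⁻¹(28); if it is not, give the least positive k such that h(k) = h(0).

20

Suppose h(s) = h(t) in ℤ_{40}. Then 17s + 8 ≡ 17t + 8 (mod 40), thus 17(s − t) ≡ 0 (mod 40).
Since gcd(17, 40) = 1, 17 is invertible modulo 40, thus s − t ≡ 0 (mod 40), i.e. s = t.
We now compute 17⁻¹ mod 40 explicitly. Euclid's algorithm: 40 = 2·17 + 6, 17 = 2·6 + 5, 6 = 1·5 + 1; back-substituting gives 1 = 33·17 − 14·40, so 17⁻¹ ≡ 33 (mod 40).
Then y ↦ 33(y − 8) is a two-sided inverse to h, so every y ∈ ℤ_{40} has a preimage.
Therefore h is bijective.
Since h is bijective, we compute h⁻¹(28): solve 17x + 8 ≡ 28 (mod 40), i.e. 17x ≡ 20 (mod 40).
Multiplying by 17⁻¹ = 33 gives x ≡ 33·20 = 660 = 16·40 + 20 ≡ 20 (mod 40).
Check: h(20) = 17·20 + 8 = 348 = 8·40 + 28 ≡ 28 (mod 40).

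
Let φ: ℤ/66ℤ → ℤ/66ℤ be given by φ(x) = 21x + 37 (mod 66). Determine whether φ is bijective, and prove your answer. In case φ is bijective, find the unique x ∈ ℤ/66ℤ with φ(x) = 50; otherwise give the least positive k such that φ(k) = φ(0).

22

By definition, φ is injective when φ(s) = φ(t) forces s = t.
We have gcd(21, 66) = 3 > 1. Taking s = 0 and t = 22: φ(0) = 37 and φ(22) = 21·22 + 37 = 499 ≡ 37 (mod 66).
So φ(0) = φ(22) while 0 ≠ 22, so φ is not injective, hence not bijective.
Since φ is not bijective, we find the least positive k with φ(k) = φ(0): this means 21k ≡ 0 (mod 66), i.e. 66 ∣ 21k. Since gcd(21, 66) = 3, dividing through by 3 this holds exactly when 22 ∣ 7k, and as gcd(7, 22) = 1, exactly when 22 ∣ k.
The smallest positive such k is 22.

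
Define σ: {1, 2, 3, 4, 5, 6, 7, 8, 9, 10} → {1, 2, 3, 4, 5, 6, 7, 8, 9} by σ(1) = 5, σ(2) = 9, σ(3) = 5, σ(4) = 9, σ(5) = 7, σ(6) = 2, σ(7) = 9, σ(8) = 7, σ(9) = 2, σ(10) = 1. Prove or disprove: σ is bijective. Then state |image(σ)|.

5

σ(1) = 5 = σ(3) with 1 ≠ 3, so σ is not injective, hence not bijective.
The image of σ is {1, 2, 5, 7, 9}, which has 5 elements.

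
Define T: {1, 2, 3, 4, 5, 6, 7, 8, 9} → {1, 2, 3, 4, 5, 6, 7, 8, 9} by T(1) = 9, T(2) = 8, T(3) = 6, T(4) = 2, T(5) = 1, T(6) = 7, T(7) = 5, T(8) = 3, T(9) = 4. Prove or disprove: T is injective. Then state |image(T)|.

The values T(1), …, T(9) are 9, 8, 6, 2, 1, 7, 5, 3, 4 — all distinct.
So T(x_1) = T(x_2) only when x_1 = x_2, and T is injective.
The image of T is {1, 2, 3, 4, 5, 6, 7, 8, 9}, which has 9 elements.

9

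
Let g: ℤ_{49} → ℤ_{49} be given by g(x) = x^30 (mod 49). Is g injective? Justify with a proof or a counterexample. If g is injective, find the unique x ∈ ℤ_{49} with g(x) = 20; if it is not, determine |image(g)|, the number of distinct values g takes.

8

g(3): Repeated squaring mod 49: 3^1 ≡ 3, 3^2 ≡ 3² = 9, 3^4 ≡ 9² = 81 ≡ 32, 3^8 ≡ 32² = 1024 ≡ 44, 3^16 ≡ 44² = 1936 ≡ 25. Since 30 = 16 + 8 + 4 + 2, 3^30 ≡ 25·44·32·9: 25·44 = 1100 ≡ 22, then 22·32 = 704 ≡ 18, then 18·9 = 162 ≡ 15. So 3^30 ≡ 15 (mod 49).
g(5): Repeated squaring mod 49: 5^1 ≡ 5, 5^2 ≡ 5² = 25, 5^4 ≡ 25² = 625 ≡ 37, 5^8 ≡ 37² = 1369 ≡ 46, 5^16 ≡ 46² = 2116 ≡ 9. Since 30 = 16 + 8 + 4 + 2, 5^30 ≡ 9·46·37·25: 9·46 = 414 ≡ 22, then 22·37 = 814 ≡ 30, then 30·25 = 750 ≡ 15. So 5^30 ≡ 15 (mod 49).
So g(3) = g(5) = 15 while 3 ≠ 5, hence g is not injective.
Since g is not injective, we determine |image(g)|. Computing x^30 mod 49 for each x (by repeated squaring, reducing mod 49 at every step), the values g(0), g(1), …, g(48) are: 0, 1, 22, 15, 43, 15, 36, 0, 15, 29, 36, 22, 8, 22, 0, 29, 36, 8, 1, 1, 8, 0, 43, 43, 29, 29, 43, 43, 0, 8, 1, 1, 8, 36, 29, 0, 22, 8, 22, 36, 29, 15, 0, 36, 15, 43, 15, 22, 1.
The distinct values are {0, 1, 8, 15, 22, 29, 36, 43}; there are 8 of them.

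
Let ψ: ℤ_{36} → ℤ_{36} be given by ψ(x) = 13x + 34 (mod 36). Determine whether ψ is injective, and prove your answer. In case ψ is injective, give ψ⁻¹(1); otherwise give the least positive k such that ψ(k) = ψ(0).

Recall that ψ is injective when ψ(a) = ψ(b) forces a = b.
If ψ(a) = ψ(b), then 13a ≡ 13b (mod 36). Because gcd(13, 36) = 1, we may cancel 13 to get a ≡ b (mod 36).
Therefore ψ is injective.
We now compute 13⁻¹ mod 36 explicitly. Euclid's algorithm: 36 = 2·13 + 10, 13 = 1·10 + 3, 10 = 3·3 + 1; back-substituting gives 1 = 25·13 − 9·36, so 13⁻¹ ≡ 25 (mod 36).
Since ψ is injective, we find ψ⁻¹(1): we need 13x ≡ 1 − 34 ≡ 3 (mod 36). Using 13⁻¹ = 25: x ≡ 25·3 = 75 = 2·36 + 3, so x = 3.
Check: ψ(3) = 13·3 + 34 = 73 = 2·36 + 1 ≡ 1 (mod 36).

3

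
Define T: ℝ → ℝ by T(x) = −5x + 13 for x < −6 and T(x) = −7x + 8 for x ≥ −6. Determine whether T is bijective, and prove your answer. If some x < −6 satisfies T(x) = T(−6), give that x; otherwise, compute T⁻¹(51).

Both pieces are strictly decreasing (slopes −5 and −7), so each is injective on its own interval.
The left piece maps (−∞, −6) onto (43, ∞); the right piece maps [−6, ∞) onto (−∞, 50].
These images overlap. In particular T(−6) = 50 (right piece), and solving −5x + 13 = 50 on the left piece gives x = −37/5 < −6.
So T(−37/5) = T(−6) with −37/5 ≠ −6, and T is not injective, hence not bijective. This x = −37/5 is the requested value below −6.

-37/5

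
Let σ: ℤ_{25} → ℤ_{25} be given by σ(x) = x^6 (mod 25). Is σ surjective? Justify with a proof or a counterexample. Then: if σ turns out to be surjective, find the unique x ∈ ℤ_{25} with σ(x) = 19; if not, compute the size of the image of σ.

σ(0) = 0^6 = 0.
σ(5): Repeated squaring mod 25: 5^1 ≡ 5, 5^2 ≡ 5² = 25 ≡ 0, 5^4 ≡ 0² = 0. Since 6 = 4 + 2, 5^6 ≡ 0·0: 0·0 = 0. So 5^6 ≡ 0 (mod 25).
So σ(0) = σ(5) = 0 while 0 ≠ 5, thus σ is not injective.
A non-injective map from the 25-element set ℤ_{25} to itself takes at most 24 distinct values, so it cannot be surjective. Therefore σ is not surjective.
Since σ is not surjective, we determine |image(σ)|. Computing x^6 mod 25 for each x (by repeated squaring, reducing mod 25 at every step), the values σ(0), σ(1), …, σ(24) are: 0, 1, 14, 4, 21, 0, 6, 24, 19, 16, 0, 11, 9, 9, 11, 0, 16, 19, 24, 6, 0, 21, 4, 14, 1.
The distinct values are {0, 1, 4, 6, 9, 11, 14, 16, 19, 21, 24}; there are 11 of them.

11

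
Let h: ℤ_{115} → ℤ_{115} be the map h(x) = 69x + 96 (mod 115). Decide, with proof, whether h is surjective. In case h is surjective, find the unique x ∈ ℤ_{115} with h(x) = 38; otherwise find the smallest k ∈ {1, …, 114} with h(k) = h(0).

5

Recall that h is surjective if every y in the codomain equals h(x) for some x in the domain.
Since gcd(69, 115) = 23, we have 69x ≡ 0 (mod 23) for all x, so h(x) ≡ 4 (mod 23).
But 0 ≢ 4 (mod 23), so 0 ∈ ℤ_{115} has no preimage. Therefore h is not surjective.
Since h is not surjective, we find the least positive k with h(k) = h(0): this means 69k ≡ 0 (mod 115), i.e. 115 ∣ 69k. Since gcd(69, 115) = 23, dividing through by 23 this holds exactly when 5 ∣ 3k, and as gcd(3, 5) = 1, exactly when 5 ∣ k.
The smallest positive such k is 5.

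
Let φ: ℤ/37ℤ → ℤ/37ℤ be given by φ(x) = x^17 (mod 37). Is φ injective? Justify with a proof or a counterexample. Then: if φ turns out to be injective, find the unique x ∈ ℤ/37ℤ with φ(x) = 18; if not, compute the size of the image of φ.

2

Since 37 is prime, the nonzero elements of ℤ/37ℤ form a cyclic group of order 36.
As gcd(17, 36) = 1, raising to the 17th power is a bijection on this group: if u^17 ≡ v^17 then (uv^{−1})^17 = 1, and the only element of order dividing gcd(17, 36) = 1 is 1, so u = v.
With φ(0) = 0 this makes φ injective on all of ℤ/37ℤ, hence bijective (finite equal-size domain and codomain). In particular φ is injective.
Since φ is injective, we find the preimage of 18. The inverse of x ↦ x^17 on (ℤ/37ℤ)^× is x ↦ x^17, because 17·17 = 289 = 8·36 + 1 ≡ 1 (mod 36) and x^{36} = 1 for x ≠ 0 (Fermat). So φ⁻¹(18) = 18^17 mod 37.
Repeated squaring mod 37: 18^1 ≡ 18, 18^2 ≡ 18² = 324 ≡ 28, 18^4 ≡ 28² = 784 ≡ 7, 18^8 ≡ 7² = 49 ≡ 12, 18^16 ≡ 12² = 144 ≡ 33. Since 17 = 16 + 1, 18^17 ≡ 33·18: 33·18 = 594 ≡ 2. So 18^17 ≡ 2 (mod 37).
Hence φ⁻¹(18) = 2.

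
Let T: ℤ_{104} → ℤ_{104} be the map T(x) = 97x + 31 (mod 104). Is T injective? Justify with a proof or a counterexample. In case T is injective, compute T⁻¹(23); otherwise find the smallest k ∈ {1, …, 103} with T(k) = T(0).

If T(s) = T(t), then 97s ≡ 97t (mod 104). Because gcd(97, 104) = 1, we may cancel 97 to get s ≡ t (mod 104).
So T is injective.
We now compute 97⁻¹ mod 104 explicitly. Euclid's algorithm: 104 = 1·97 + 7, 97 = 13·7 + 6, 7 = 1·6 + 1; back-substituting gives 1 = 89·97 − 83·104, so 97⁻¹ ≡ 89 (mod 104).
Since T is injective, we compute T⁻¹(23): solve 97x + 31 ≡ 23 (mod 104), i.e. 97x ≡ 96 (mod 104).
Multiplying by 97⁻¹ = 89 gives x ≡ 89·96 = 8544 = 82·104 + 16 ≡ 16 (mod 104).
Check: T(16) = 97·16 + 31 = 1583 = 15·104 + 23 ≡ 23 (mod 104).

16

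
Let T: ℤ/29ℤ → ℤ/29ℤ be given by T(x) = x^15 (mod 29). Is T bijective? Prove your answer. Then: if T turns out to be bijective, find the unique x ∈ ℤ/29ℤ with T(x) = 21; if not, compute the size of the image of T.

8

Since 29 is prime, the nonzero elements of ℤ/29ℤ form a cyclic group of order 28.
As gcd(15, 28) = 1, raising to the 15th power is a bijection on this group: if s^15 ≡ t^15 then (st^{−1})^15 = 1, and the only element of order dividing gcd(15, 28) = 1 is 1, so s = t.
With T(0) = 0 this makes T injective on all of ℤ/29ℤ, hence bijective (finite equal-size domain and codomain). In particular T is bijective.
Since T is bijective, we find the preimage of 21. The inverse of x ↦ x^15 on (ℤ/29ℤ)^× is x ↦ x^15, because 15·15 = 225 = 8·28 + 1 ≡ 1 (mod 28) and x^{28} = 1 for x ≠ 0 (Fermat). So T⁻¹(21) = 21^15 mod 29.
Repeated squaring mod 29: 21^1 ≡ 21, 21^2 ≡ 21² = 441 ≡ 6, 21^4 ≡ 6² = 36 ≡ 7, 21^8 ≡ 7² = 49 ≡ 20. Since 15 = 8 + 4 + 2 + 1, 21^15 ≡ 20·7·6·21: 20·7 = 140 ≡ 24, then 24·6 = 144 ≡ 28, then 28·21 = 588 ≡ 8. So 21^15 ≡ 8 (mod 29).
Hence T⁻¹(21) = 8.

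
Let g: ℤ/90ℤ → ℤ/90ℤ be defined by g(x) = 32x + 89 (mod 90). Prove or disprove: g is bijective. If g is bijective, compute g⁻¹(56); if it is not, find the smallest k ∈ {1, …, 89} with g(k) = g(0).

We have gcd(32, 90) = 2 > 1. Taking a = 0 and b = 45: g(0) = 89 and g(45) = 32·45 + 89 = 1529 ≡ 89 (mod 90).
So g(0) = g(45) while 0 ≠ 45, so g is not injective, hence not bijective.
Since g is not bijective, we find the least positive k with g(k) = g(0): this means 32k ≡ 0 (mod 90), i.e. 90 ∣ 32k. Since gcd(32, 90) = 2, dividing through by 2 this holds exactly when 45 ∣ 16k, and as gcd(16, 45) = 1, exactly when 45 ∣ k.
The smallest positive such k is 45.

45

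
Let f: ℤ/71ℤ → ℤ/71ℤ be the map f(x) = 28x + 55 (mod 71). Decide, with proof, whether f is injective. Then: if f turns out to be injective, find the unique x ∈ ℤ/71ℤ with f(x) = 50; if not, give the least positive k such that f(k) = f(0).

48

Suppose f(a) = f(b) in ℤ/71ℤ. Then 28a + 55 ≡ 28b + 55 (mod 71), therefore 28(a − b) ≡ 0 (mod 71).
Since gcd(28, 71) = 1, 28 is invertible modulo 71, thus a − b ≡ 0 (mod 71), i.e. a = b.
So f is injective.
We now compute 28⁻¹ mod 71 explicitly. Euclid's algorithm: 71 = 2·28 + 15, 28 = 1·15 + 13, 15 = 1·13 + 2, 13 = 6·2 + 1; back-substituting gives 1 = 33·28 − 13·71, so 28⁻¹ ≡ 33 (mod 71).
Since f is injective, we compute f⁻¹(50): solve 28x + 55 ≡ 50 (mod 71), i.e. 28x ≡ 66 (mod 71).
Multiplying by 28⁻¹ = 33 gives x ≡ 33·66 = 2178 = 30·71 + 48 ≡ 48 (mod 71).
Check: f(48) = 28·48 + 55 = 1399 = 19·71 + 50 ≡ 50 (mod 71).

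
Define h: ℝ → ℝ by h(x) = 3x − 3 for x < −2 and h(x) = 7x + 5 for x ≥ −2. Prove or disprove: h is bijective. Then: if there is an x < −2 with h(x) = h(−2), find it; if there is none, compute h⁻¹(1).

Both pieces are strictly increasing (slopes 3 and 7), so each is injective on its own interval.
The left piece maps (−∞, −2) onto (−∞, −9); the right piece maps [−2, ∞) onto [−9, ∞).
Since −9 = −9, the images partition ℝ: h is injective and surjective, hence bijective.
Because the two images are disjoint, no x < −2 has h(x) = h(−2), so we compute h⁻¹(1): 1 lies in [−9, ∞), so solve 7x + 5 = 1: x = (1 − 5)/7 = −4/7.

-4/7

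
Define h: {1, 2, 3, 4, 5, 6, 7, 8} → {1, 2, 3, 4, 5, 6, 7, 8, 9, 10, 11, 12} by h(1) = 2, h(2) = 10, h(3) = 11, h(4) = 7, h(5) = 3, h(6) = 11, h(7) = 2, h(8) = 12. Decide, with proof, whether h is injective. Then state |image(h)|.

6

h(3) = 11 = h(6) with 3 ≠ 6, so h is not injective.
The image of h is {2, 3, 7, 10, 11, 12}, which has 6 elements.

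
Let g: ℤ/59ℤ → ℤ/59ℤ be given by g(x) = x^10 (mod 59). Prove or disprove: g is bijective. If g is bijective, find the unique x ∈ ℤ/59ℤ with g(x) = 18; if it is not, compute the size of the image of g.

g(29): Repeated squaring mod 59: 29^1 ≡ 29, 29^2 ≡ 29² = 841 ≡ 15, 29^4 ≡ 15² = 225 ≡ 48, 29^8 ≡ 48² = 2304 ≡ 3. Since 10 = 8 + 2, 29^10 ≡ 3·15: 3·15 = 45. So 29^10 ≡ 45 (mod 59).
g(30): Repeated squaring mod 59: 30^1 ≡ 30, 30^2 ≡ 30² = 900 ≡ 15, 30^4 ≡ 15² = 225 ≡ 48, 30^8 ≡ 48² = 2304 ≡ 3. Since 10 = 8 + 2, 30^10 ≡ 3·15: 3·15 = 45. So 30^10 ≡ 45 (mod 59).
So g(29) = g(30) = 45 while 29 ≠ 30, therefore g is not injective, hence not bijective.
Since g is not bijective, we determine |image(g)|. Computing x^10 mod 59 for each x (by repeated squaring, reducing mod 59 at every step), the values g(0), g(1), …, g(58) are: 0, 1, 21, 49, 28, 4, 26, 5, 57, 41, 25, 7, 15, 36, 46, 19, 17, 12, 35, 51, 53, 9, 29, 27, 20, 16, 48, 3, 22, 45, 45, 22, 3, 48, 16, 20, 27, 29, 9, 53, 51, 35, 12, 17, 19, 46, 36, 15, 7, 25, 41, 57, 5, 26, 4, 28, 49, 21, 1.
The distinct values are {0, 1, 3, 4, 5, 7, 9, 12, 15, 16, 17, 19, 20, 21, 22, 25, 26, 27, 28, 29, 35, 36, 41, 45, 46, 48, 49, 51, 53, 57}; there are 30 of them.

30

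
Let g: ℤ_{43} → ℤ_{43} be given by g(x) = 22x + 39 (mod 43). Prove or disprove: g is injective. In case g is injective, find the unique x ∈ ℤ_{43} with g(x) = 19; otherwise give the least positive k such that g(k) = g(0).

If g(s) = g(t), then 22s ≡ 22t (mod 43). Because gcd(22, 43) = 1, we may cancel 22 to get s ≡ t (mod 43).
Thus g is injective.
We now compute 22⁻¹ mod 43 explicitly. Euclid's algorithm: 43 = 1·22 + 21, 22 = 1·21 + 1; back-substituting gives 1 = 2·22 − 1·43, so 22⁻¹ ≡ 2 (mod 43).
Since g is injective, we find g⁻¹(19): we need 22x ≡ 19 − 39 ≡ 23 (mod 43). Using 22⁻¹ = 2: x ≡ 2·23 = 46 = 1·43 + 3, so x = 3.
Check: g(3) = 22·3 + 39 = 105 = 2·43 + 19 ≡ 19 (mod 43).

3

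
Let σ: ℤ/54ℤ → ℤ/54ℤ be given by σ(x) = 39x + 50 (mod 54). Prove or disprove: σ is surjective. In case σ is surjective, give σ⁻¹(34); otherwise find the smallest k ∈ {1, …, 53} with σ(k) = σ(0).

Since gcd(39, 54) = 3, we have 39x ≡ 0 (mod 3) for all x, so σ(x) ≡ 2 (mod 3).
But 0 ≢ 2 (mod 3), so 0 ∈ ℤ/54ℤ has no preimage. Thus σ is not surjective.
Since σ is not surjective, we find the least positive k with σ(k) = σ(0): this means 39k ≡ 0 (mod 54), i.e. 54 ∣ 39k. Since gcd(39, 54) = 3, dividing through by 3 this holds exactly when 18 ∣ 13k, and as gcd(13, 18) = 1, exactly when 18 ∣ k.
The smallest positive such k is 18.

18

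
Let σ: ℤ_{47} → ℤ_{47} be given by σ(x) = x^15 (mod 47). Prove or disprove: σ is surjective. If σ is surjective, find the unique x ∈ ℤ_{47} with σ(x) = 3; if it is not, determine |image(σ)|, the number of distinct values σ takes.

Since 47 is prime, the nonzero elements of ℤ_{47} form a cyclic group of order 46.
As gcd(15, 46) = 1, raising to the 15th power is a bijection on this group: if u^15 ≡ v^15 then (uv^{−1})^15 = 1, and the only element of order dividing gcd(15, 46) = 1 is 1, so u = v.
With σ(0) = 0 this makes σ injective on all of ℤ_{47}, hence bijective (finite equal-size domain and codomain). In particular σ is surjective.
Since σ is surjective, we find the preimage of 3. The inverse of x ↦ x^15 on (ℤ_{47})^× is x ↦ x^43, because 15·43 = 645 = 14·46 + 1 ≡ 1 (mod 46) and x^{46} = 1 for x ≠ 0 (Fermat). So σ⁻¹(3) = 3^43 mod 47.
Repeated squaring mod 47: 3^1 ≡ 3, 3^2 ≡ 3² = 9, 3^4 ≡ 9² = 81 ≡ 34, 3^8 ≡ 34² = 1156 ≡ 28, 3^16 ≡ 28² = 784 ≡ 32, 3^32 ≡ 32² = 1024 ≡ 37. Since 43 = 32 + 8 + 2 + 1, 3^43 ≡ 37·28·9·3: 37·28 = 1036 ≡ 2, then 2·9 = 18, then 18·3 = 54 ≡ 7. So 3^43 ≡ 7 (mod 47).
Hence σ⁻¹(3) = 7.

7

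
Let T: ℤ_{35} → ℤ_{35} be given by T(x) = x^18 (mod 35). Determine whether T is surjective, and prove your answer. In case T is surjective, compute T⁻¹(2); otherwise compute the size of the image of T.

6

T(2): Repeated squaring mod 35: 2^1 ≡ 2, 2^2 ≡ 2² = 4, 2^4 ≡ 4² = 16, 2^8 ≡ 16² = 256 ≡ 11, 2^16 ≡ 11² = 121 ≡ 16. Since 18 = 16 + 2, 2^18 ≡ 16·4: 16·4 = 64 ≡ 29. So 2^18 ≡ 29 (mod 35).
T(3): Repeated squaring mod 35: 3^1 ≡ 3, 3^2 ≡ 3² = 9, 3^4 ≡ 9² = 81 ≡ 11, 3^8 ≡ 11² = 121 ≡ 16, 3^16 ≡ 16² = 256 ≡ 11. Since 18 = 16 + 2, 3^18 ≡ 11·9: 11·9 = 99 ≡ 29. So 3^18 ≡ 29 (mod 35).
So T(2) = T(3) = 29 while 2 ≠ 3, therefore T is not injective.
A non-injective map from the 35-element set ℤ_{35} to itself takes at most 34 distinct values, so it cannot be surjective. Therefore T is not surjective.
Since T is not surjective, we determine |image(T)|. Computing x^18 mod 35 for each x (by repeated squaring, reducing mod 35 at every step), the values T(0), T(1), …, T(34) are: 0, 1, 29, 29, 1, 15, 1, 14, 29, 1, 15, 1, 29, 29, 21, 15, 1, 29, 29, 1, 15, 21, 29, 29, 1, 15, 1, 29, 14, 1, 15, 1, 29, 29, 1.
The distinct values are {0, 1, 14, 15, 21, 29}; there are 6 of them.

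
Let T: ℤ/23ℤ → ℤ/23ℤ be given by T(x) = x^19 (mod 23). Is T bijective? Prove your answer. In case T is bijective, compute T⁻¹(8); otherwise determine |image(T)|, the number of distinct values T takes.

12

Since 23 is prime, the nonzero elements of ℤ/23ℤ form a cyclic group of order 22.
As gcd(19, 22) = 1, raising to the 19th power is a bijection on this group: if u^19 ≡ v^19 then (uv^{−1})^19 = 1, and the only element of order dividing gcd(19, 22) = 1 is 1, so u = v.
With T(0) = 0 this makes T injective on all of ℤ/23ℤ, hence bijective (finite equal-size domain and codomain). In particular T is bijective.
Since T is bijective, we find the preimage of 8. The inverse of x ↦ x^19 on (ℤ/23ℤ)^× is x ↦ x^7, because 19·7 = 133 = 6·22 + 1 ≡ 1 (mod 22) and x^{22} = 1 for x ≠ 0 (Fermat). So T⁻¹(8) = 8^7 mod 23.
Repeated squaring mod 23: 8^1 ≡ 8, 8^2 ≡ 8² = 64 ≡ 18, 8^4 ≡ 18² = 324 ≡ 2. Since 7 = 4 + 2 + 1, 8^7 ≡ 2·18·8: 2·18 = 36 ≡ 13, then 13·8 = 104 ≡ 12. So 8^7 ≡ 12 (mod 23).
Hence T⁻¹(8) = 12.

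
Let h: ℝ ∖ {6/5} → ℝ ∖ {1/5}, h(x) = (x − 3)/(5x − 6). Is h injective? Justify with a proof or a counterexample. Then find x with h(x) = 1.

Suppose h(x_1) = h(x_2). Cross-multiplying: (x_1 − 3)(5x_2 − 6) = (x_2 − 3)(5x_1 − 6).
Expanding both sides and cancelling the symmetric terms leaves 9·(x_1 − x_2) = 0. Since 9 ≠ 0, x_1 = x_2. So h is injective.
Solving h(x) = 1: cross-multiplying gives x − 3 = 1(5x − 6), which rearranges to −4x = −3, so x = 3/4.

3/4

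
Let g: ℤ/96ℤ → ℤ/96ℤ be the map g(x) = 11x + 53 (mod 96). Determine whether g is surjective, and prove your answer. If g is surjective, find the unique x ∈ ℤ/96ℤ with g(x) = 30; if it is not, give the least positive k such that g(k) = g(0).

Since gcd(11, 96) = 1, 11 is invertible modulo 96. Euclid's algorithm: 96 = 8·11 + 8, 11 = 1·8 + 3, 8 = 2·3 + 2, 3 = 1·2 + 1; back-substituting gives 1 = 35·11 − 4·96, so 11⁻¹ ≡ 35 (mod 96).
Then y ↦ 35(y − 53) is a two-sided inverse to g, so every y ∈ ℤ/96ℤ has a preimage.
So g is surjective.
Since g is surjective, we find g⁻¹(30): we need 11x ≡ 30 − 53 ≡ 73 (mod 96). Using 11⁻¹ = 35: x ≡ 35·73 = 2555 = 26·96 + 59, so x = 59.
Check: g(59) = 11·59 + 53 = 702 = 7·96 + 30 ≡ 30 (mod 96).

59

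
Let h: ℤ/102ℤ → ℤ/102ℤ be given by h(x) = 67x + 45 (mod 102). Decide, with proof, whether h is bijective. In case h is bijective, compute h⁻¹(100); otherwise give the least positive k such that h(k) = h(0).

13

Suppose h(u) = h(v) in ℤ/102ℤ. Then 67u + 45 ≡ 67v + 45 (mod 102), hence 67(u − v) ≡ 0 (mod 102).
Since gcd(67, 102) = 1, 67 is invertible modulo 102, thus u − v ≡ 0 (mod 102), i.e. u = v.
We now compute 67⁻¹ mod 102 explicitly. Euclid's algorithm: 102 = 1·67 + 35, 67 = 1·35 + 32, 35 = 1·32 + 3, 32 = 10·3 + 2, 3 = 1·2 + 1; back-substituting gives 1 = 67·67 − 44·102, so 67⁻¹ ≡ 67 (mod 102).
For any y ∈ ℤ/102ℤ, x = 67(y − 45) mod 102 satisfies h(x) = 67·67(y − 45) + 45 ≡ y (since 67·67 ≡ 1 mod 102). So every y has a preimage.
Therefore h is bijective.
Since h is bijective, we compute h⁻¹(100): solve 67x + 45 ≡ 100 (mod 102), i.e. 67x ≡ 55 (mod 102).
Multiplying by 67⁻¹ = 67 gives x ≡ 67·55 = 3685 = 36·102 + 13 ≡ 13 (mod 102).
Check: h(13) = 67·13 + 45 = 916 = 8·102 + 100 ≡ 100 (mod 102).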